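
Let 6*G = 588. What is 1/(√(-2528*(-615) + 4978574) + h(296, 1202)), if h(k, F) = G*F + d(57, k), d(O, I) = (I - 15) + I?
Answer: 118373/14005633835 - √6533294/14005633835 ≈ 8.2693e-6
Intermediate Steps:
G = 98 (G = (⅙)*588 = 98)
d(O, I) = -15 + 2*I (d(O, I) = (-15 + I) + I = -15 + 2*I)
h(k, F) = -15 + 2*k + 98*F (h(k, F) = 98*F + (-15 + 2*k) = -15 + 2*k + 98*F)
1/(√(-2528*(-615) + 4978574) + h(296, 1202)) = 1/(√(-2528*(-615) + 4978574) + (-15 + 2*296 + 98*1202)) = 1/(√(1554720 + 4978574) + (-15 + 592 + 117796)) = 1/(√6533294 + 118373) = 1/(118373 + √6533294)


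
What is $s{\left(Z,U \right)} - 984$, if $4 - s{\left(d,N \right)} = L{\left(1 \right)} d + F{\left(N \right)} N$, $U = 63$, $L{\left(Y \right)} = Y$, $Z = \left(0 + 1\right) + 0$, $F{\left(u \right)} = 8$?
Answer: $-1485$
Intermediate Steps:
$Z = 1$ ($Z = 1 + 0 = 1$)
$s{\left(d,N \right)} = 4 - d - 8 N$ ($s{\left(d,N \right)} = 4 - \left(1 d + 8 N\right) = 4 - \left(d + 8 N\right) = 4 - d - 8 N$)
$s{\left(Z,U \right)} - 984 = \left(4 - 1 - 504\right) - 984 = -501 - 984 = -1485$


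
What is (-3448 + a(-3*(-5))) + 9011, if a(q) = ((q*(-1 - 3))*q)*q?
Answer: -7937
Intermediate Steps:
a(q) = -4*q³ (a(q) = ((q*(-4))*q)*q = ((-4*q)*q)*q = (-4*q²)*q = -4*q³)
(-3448 + a(-3*(-5))) + 9011 = (-3448 - 4*(-3*(-5))³) + 9011 = (-3448 - 4*15³) + 9011 = (-3448 - 4*3375) + 9011 = (-3448 - 13500) + 9011 = -16948 + 9011 = -7937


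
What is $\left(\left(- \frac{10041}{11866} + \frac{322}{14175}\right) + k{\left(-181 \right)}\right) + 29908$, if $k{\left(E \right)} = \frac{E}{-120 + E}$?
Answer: $\frac{216311701365961}{7232623650} \approx 29908.0$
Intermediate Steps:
$k{\left(E \right)} = \frac{E}{-120 + E}$
$\left(\left(- \frac{10041}{11866} + \frac{322}{14175}\right) + k{\left(-181 \right)}\right) + 29908 = \left(\left(- \frac{10041}{11866} + \frac{322}{14175}\right) - \frac{181}{-120 - 181}\right) + 29908 = \left(\left(\left(-10041\right) \frac{1}{11866} + 322 \cdot \frac{1}{14175}\right) - \frac{181}{-301}\right) + 29908 = \left(\left(- \frac{10041}{11866} + \frac{46}{2025}\right) - - \frac{181}{301}\right) + 29908 = \left(- \frac{19787189}{24028650} + \frac{181}{301}\right) + 29908 = - \frac{1606758239}{7232623650} + 29908 = \frac{216311701365961}{7232623650}$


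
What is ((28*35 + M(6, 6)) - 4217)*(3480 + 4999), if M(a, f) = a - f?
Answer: -27446523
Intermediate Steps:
((28*35 + M(6, 6)) - 4217)*(3480 + 4999) = ((28*35 + (6 - 1*6)) - 4217)*(3480 + 4999) = ((980 + (6 - 6)) - 4217)*8479 = ((980 + 0) - 4217)*8479 = (980 - 4217)*8479 = -3237*8479 = -27446523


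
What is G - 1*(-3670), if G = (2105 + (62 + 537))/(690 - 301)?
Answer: 1430334/389 ≈ 3676.9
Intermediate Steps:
G = 2704/389 (G = (2105 + 599)/389 = 2704*(1/389) = 2704/389 ≈ 6.9512)
G - 1*(-3670) = 2704/389 - 1*(-3670) = 2704/389 + 3670 = 1430334/389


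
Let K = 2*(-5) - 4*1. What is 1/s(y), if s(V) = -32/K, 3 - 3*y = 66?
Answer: 7/16 ≈ 0.43750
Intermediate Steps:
K = -14 (K = -10 - 4 = -14)
y = -21 (y = 1 - 1/3*66 = 1 - 22 = -21)
s(V) = 16/7 (s(V) = -32/(-14) = -32*(-1/14) = 16/7)
1/s(y) = 1/(16/7) = 7/16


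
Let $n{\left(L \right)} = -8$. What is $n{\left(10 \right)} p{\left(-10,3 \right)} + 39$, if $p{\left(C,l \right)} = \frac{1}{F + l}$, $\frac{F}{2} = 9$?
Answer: $\frac{811}{21} \approx 38.619$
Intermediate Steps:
$F = 18$ ($F = 2 \cdot 9 = 18$)
$p{\left(C,l \right)} = \frac{1}{18 + l}$
$n{\left(10 \right)} p{\left(-10,3 \right)} + 39 = - \frac{8}{18 + 3} + 39 = - \frac{8}{21} + 39 = \frac{811}{21}$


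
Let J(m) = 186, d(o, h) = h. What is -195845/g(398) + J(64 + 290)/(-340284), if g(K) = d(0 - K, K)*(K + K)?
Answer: -5558487189/8983724456 ≈ -0.61873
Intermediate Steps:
g(K) = 2*K**2 (g(K) = K*(K + K) = K*(2*K) = 2*K**2)
-195845/g(398) + J(64 + 290)/(-340284) = -195845/(2*398**2) + 186/(-340284) = -195845/(2*158404) + 186*(-1/340284) = -195845/316808 - 31/56714 = -5558487189/8983724456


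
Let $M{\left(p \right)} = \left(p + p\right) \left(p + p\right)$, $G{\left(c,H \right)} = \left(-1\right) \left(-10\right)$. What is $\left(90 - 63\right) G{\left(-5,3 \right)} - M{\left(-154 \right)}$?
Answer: $-94594$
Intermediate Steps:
$G{\left(c,H \right)} = 10$
$M{\left(p \right)} = 4 p^{2}$ ($M{\left(p \right)} = 2 p 2 p = 4 p^{2}$)
$\left(90 - 63\right) G{\left(-5,3 \right)} - M{\left(-154 \right)} = \left(90 - 63\right) 10 - 4 \left(-154\right)^{2} = 27 \cdot 10 - 4 \cdot 23716 = 270 - 94864 = -94594$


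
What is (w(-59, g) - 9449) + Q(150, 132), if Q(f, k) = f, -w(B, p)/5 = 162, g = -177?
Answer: -10109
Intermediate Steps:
w(B, p) = -810 (w(B, p) = -5*162 = -810)
(w(-59, g) - 9449) + Q(150, 132) = (-810 - 9449) + 150 = -10259 + 150 = -10109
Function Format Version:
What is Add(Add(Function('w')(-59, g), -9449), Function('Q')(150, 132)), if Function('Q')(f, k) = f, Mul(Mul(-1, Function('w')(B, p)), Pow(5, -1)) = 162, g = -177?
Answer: -10109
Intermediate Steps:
Function('w')(B, p) = -810 (Function('w')(B, p) = Mul(-5, 162) = -810)
Add(Add(Function('w')(-59, g), -9449), Function('Q')(150, 132)) = Add(Add(-810, -9449), 150) = Add(-10259, 150) = -10109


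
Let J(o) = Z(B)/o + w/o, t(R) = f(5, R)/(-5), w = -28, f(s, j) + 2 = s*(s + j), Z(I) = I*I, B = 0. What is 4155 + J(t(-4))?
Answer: 12605/3 ≈ 4201.7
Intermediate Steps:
Z(I) = I²
f(s, j) = -2 + s*(j + s) (f(s, j) = -2 + s*(s + j) = -2 + s*(j + s))
t(R) = -23/5 - R (t(R) = (-2 + 5² + R*5)/(-5) = (-2 + 25 + 5*R)*(-⅕) = (23 + 5*R)*(-⅕) = -23/5 - R)
J(o) = -28/o (J(o) = 0²/o - 28/o = 0/o - 28/o = 0 - 28/o = -28/o)
4155 + J(t(-4)) = 4155 - 28/(-23/5 - 1*(-4)) = 4155 - 28/(-23/5 + 4) = 4155 - 28/(-⅗) = 4155 - 28*(-5/3) = 4155 + 140/3 = 12605/3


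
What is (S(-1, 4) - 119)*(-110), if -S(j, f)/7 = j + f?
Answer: 15400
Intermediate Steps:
S(j, f) = -7*f - 7*j (S(j, f) = -7*(j + f) = -7*(f + j) = -7*f - 7*j)
(S(-1, 4) - 119)*(-110) = ((-7*4 - 7*(-1)) - 119)*(-110) = ((-28 + 7) - 119)*(-110) = (-21 - 119)*(-110) = -140*(-110) = 15400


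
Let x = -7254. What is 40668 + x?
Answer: 33414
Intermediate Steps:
40668 + x = 40668 - 7254 = 33414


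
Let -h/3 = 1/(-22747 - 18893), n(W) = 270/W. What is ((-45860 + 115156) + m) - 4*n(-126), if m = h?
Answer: 6733632167/97160 ≈ 69305.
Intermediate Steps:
h = 1/13880 (h = -3/(-22747 - 18893) = -3/(-41640) = -3*(-1/41640) = 1/13880 ≈ 7.2046e-5)
m = 1/13880 ≈ 7.2046e-5
((-45860 + 115156) + m) - 4*n(-126) = ((-45860 + 115156) + 1/13880) - 4*270/(-126) = (69296 + 1/13880) - 4*270*(-1/126) = 961828481/13880 - 4*(-15)/7 = 961828481/13880 - 1*(-60/7) = 961828481/13880 + 60/7 = 6733632167/97160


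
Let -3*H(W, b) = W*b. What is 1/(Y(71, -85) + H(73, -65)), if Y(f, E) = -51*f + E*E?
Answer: 3/15557 ≈ 0.00019284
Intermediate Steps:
Y(f, E) = E² - 51*f (Y(f, E) = -51*f + E² = E² - 51*f)
H(W, b) = -W*b/3
1/(Y(71, -85) + H(73, -65)) = 1/(((-85)² - 51*71) - ⅓*73*(-65)) = 1/((7225 - 3621) + 4745/3) = 1/(3604 + 4745/3) = 1/(15557/3) = 3/15557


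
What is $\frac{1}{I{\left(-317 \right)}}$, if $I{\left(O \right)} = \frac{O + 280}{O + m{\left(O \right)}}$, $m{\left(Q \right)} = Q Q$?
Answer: $- \frac{100172}{37} \approx -2707.4$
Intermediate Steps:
$m{\left(Q \right)} = Q^{2}$
$I{\left(O \right)} = \frac{280 + O}{O + O^{2}}$ ($I{\left(O \right)} = \frac{O + 280}{O + O^{2}} = \frac{280 + O}{O + O^{2}}$)
$\frac{1}{I{\left(-317 \right)}} = \frac{1}{\frac{1}{-317} \frac{1}{1 - 317} \left(280 - 317\right)} = \frac{1}{\left(- \frac{1}{317}\right) \frac{1}{-316} \left(-37\right)} = \frac{1}{\left(- \frac{1}{317}\right) \left(- \frac{1}{316}\right) \left(-37\right)} = \frac{1}{- \frac{37}{100172}} = - \frac{100172}{37}$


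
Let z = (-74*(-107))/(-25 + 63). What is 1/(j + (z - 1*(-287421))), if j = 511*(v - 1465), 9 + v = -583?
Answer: -19/14506455 ≈ -1.3098e-6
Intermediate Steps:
v = -592 (v = -9 - 583 = -592)
z = 3959/19 (z = 7918/38 = 7918*(1/38) = 3959/19 ≈ 208.37)
j = -1051127 (j = 511*(-592 - 1465) = 511*(-2057) = -1051127)
1/(j + (z - 1*(-287421))) = 1/(-1051127 + (3959/19 - 1*(-287421))) = 1/(-1051127 + (3959/19 + 287421)) = 1/(-1051127 + 5464958/19) = 1/(-14506455/19) = -19/14506455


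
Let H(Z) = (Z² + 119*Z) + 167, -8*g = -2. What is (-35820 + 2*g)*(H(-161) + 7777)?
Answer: -526761567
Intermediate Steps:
g = ¼ (g = -⅛*(-2) = ¼ ≈ 0.25000)
H(Z) = 167 + Z² + 119*Z
(-35820 + 2*g)*(H(-161) + 7777) = (-35820 + 2*(¼))*((167 + (-161)² + 119*(-161)) + 7777) = (-35820 + ½)*((167 + 25921 - 19159) + 7777) = -71639*(6929 + 7777)/2 = -71639/2*14706 = -526761567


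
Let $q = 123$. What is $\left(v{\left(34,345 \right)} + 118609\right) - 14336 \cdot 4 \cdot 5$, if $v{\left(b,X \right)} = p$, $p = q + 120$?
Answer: $-167868$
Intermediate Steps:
$p = 243$ ($p = 123 + 120 = 243$)
$v{\left(b,X \right)} = 243$
$\left(v{\left(34,345 \right)} + 118609\right) - 14336 \cdot 4 \cdot 5 = \left(243 + 118609\right) - 14336 \cdot 4 \cdot 5 = 118852 - 286720 = -167868$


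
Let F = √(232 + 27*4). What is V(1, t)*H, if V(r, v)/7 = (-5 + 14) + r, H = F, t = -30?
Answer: 140*√85 ≈ 1290.7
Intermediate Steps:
F = 2*√85 (F = √(232 + 108) = √340 = 2*√85 ≈ 18.439)
H = 2*√85 ≈ 18.439
V(r, v) = 63 + 7*r (V(r, v) = 7*((-5 + 14) + r) = 7*(9 + r) = 63 + 7*r)
V(1, t)*H = (63 + 7*1)*(2*√85) = (63 + 7)*(2*√85) = 70*(2*√85) = 140*√85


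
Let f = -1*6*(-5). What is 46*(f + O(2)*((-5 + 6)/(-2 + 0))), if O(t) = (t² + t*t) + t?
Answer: 1150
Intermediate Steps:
O(t) = t + 2*t² (O(t) = (t² + t²) + t = 2*t² + t = t + 2*t²)
f = 30 (f = -6*(-5) = 30)
46*(f + O(2)*((-5 + 6)/(-2 + 0))) = 46*(30 + (2*(1 + 2*2))*((-5 + 6)/(-2 + 0))) = 46*(30 + (2*(1 + 4))*(1/(-2))) = 46*(30 + (2*5)*(1*(-½))) = 46*(30 + 10*(-½)) = 46*(30 - 5) = 46*25 = 1150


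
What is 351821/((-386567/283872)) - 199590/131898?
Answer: -2195501912989751/8497902361 ≈ -2.5836e+5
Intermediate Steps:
351821/((-386567/283872)) - 199590/131898 = 351821/((-386567*1/283872)) - 199590*1/131898 = 351821/(-386567/283872) - 33265/21983 = 351821*(-283872/386567) - 33265/21983 = -99872130912/386567 - 33265/21983 = -2195501912989751/8497902361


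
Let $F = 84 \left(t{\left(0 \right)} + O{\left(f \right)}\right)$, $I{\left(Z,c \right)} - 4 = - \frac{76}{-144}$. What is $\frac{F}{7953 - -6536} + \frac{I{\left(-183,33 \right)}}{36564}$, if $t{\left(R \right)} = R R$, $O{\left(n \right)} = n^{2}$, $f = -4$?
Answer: $\frac{1771474283}{19071928656} \approx 0.092884$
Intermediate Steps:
$I{\left(Z,c \right)} = \frac{163}{36}$ ($I{\left(Z,c \right)} = 4 - \frac{76}{-144} = 4 - - \frac{19}{36} = 4 + \frac{19}{36} = \frac{163}{36}$)
$t{\left(R \right)} = R^{2}$
$F = 1344$ ($F = 84 \left(0^{2} + \left(-4\right)^{2}\right) = 84 \left(0 + 16\right) = 84 \cdot 16 = 1344$)
$\frac{F}{7953 - -6536} + \frac{I{\left(-183,33 \right)}}{36564} = \frac{1344}{7953 - -6536} + \frac{163}{36 \cdot 36564} = \frac{1344}{7953 + 6536} + \frac{163}{36} \cdot \frac{1}{36564} = \frac{1344}{14489} + \frac{163}{1316304} = \frac{1771474283}{19071928656}$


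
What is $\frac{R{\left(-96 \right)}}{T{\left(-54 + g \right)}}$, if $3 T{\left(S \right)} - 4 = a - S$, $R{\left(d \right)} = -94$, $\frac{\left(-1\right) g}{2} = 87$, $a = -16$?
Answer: $- \frac{47}{36} \approx -1.3056$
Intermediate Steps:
$g = -174$ ($g = \left(-2\right) 87 = -174$)
$T{\left(S \right)} = -4 - \frac{S}{3}$ ($T{\left(S \right)} = \frac{4}{3} + \frac{-16 - S}{3} = \frac{4}{3} - \left(\frac{16}{3} + \frac{S}{3}\right) = -4 - \frac{S}{3}$)
$\frac{R{\left(-96 \right)}}{T{\left(-54 + g \right)}} = - \frac{94}{-4 - \frac{-54 - 174}{3}} = - \frac{94}{-4 - -76} = - \frac{94}{-4 + 76} = - \frac{94}{72} = \left(-94\right) \frac{1}{72} = - \frac{47}{36}$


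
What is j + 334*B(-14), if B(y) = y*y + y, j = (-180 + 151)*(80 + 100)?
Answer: 55568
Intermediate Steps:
j = -5220 (j = -29*180 = -5220)
B(y) = y + y² (B(y) = y² + y = y + y²)
j + 334*B(-14) = -5220 + 334*(-14*(1 - 14)) = -5220 + 334*(-14*(-13)) = -5220 + 334*182 = -5220 + 60788 = 55568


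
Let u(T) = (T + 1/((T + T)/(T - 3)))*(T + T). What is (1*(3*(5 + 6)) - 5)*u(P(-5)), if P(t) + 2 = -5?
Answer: 2464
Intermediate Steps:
P(t) = -7 (P(t) = -2 - 5 = -7)
u(T) = 2*T*(T + (-3 + T)/(2*T)) (u(T) = (T + 1/((2*T)/(-3 + T)))*(2*T) = (T + 1/(2*T/(-3 + T)))*(2*T) = (T + (-3 + T)/(2*T))*(2*T) = 2*T*(T + (-3 + T)/(2*T)))
(1*(3*(5 + 6)) - 5)*u(P(-5)) = (1*(3*(5 + 6)) - 5)*(-3 - 7 + 2*(-7)²) = (1*(3*11) - 5)*(-3 - 7 + 2*49) = (1*33 - 5)*(-3 - 7 + 98) = (33 - 5)*88 = 28*88 = 2464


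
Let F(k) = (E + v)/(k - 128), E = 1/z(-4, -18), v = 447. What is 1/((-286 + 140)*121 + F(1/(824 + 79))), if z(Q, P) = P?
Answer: -693498/12253757213 ≈ -5.6595e-5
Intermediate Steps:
E = -1/18 (E = 1/(-18) = -1/18 ≈ -0.055556)
F(k) = 8045/(18*(-128 + k)) (F(k) = (-1/18 + 447)/(k - 128) = 8045/(18*(-128 + k)))
1/((-286 + 140)*121 + F(1/(824 + 79))) = 1/((-286 + 140)*121 + 8045/(18*(-128 + 1/(824 + 79)))) = 1/(-146*121 + 8045/(18*(-128 + 1/903))) = 1/(-17666 + 8045/(18*(-128 + 1/903))) = 1/(-17666 + 8045/(18*(-115583/903))) = 1/(-17666 + (8045/18)*(-903/115583)) = 1/(-17666 - 2421545/693498) = 1/(-12253757213/693498) = -693498/12253757213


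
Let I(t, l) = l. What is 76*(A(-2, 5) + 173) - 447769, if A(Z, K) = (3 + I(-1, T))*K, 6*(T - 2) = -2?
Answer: -1298543/3 ≈ -4.3285e+5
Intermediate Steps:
T = 5/3 (T = 2 + (⅙)*(-2) = 2 - ⅓ = 5/3 ≈ 1.6667)
A(Z, K) = 14*K/3 (A(Z, K) = (3 + 5/3)*K = 14*K/3)
76*(A(-2, 5) + 173) - 447769 = 76*((14/3)*5 + 173) - 447769 = 76*(70/3 + 173) - 447769 = 76*(589/3) - 447769 = 44764/3 - 447769 = -1298543/3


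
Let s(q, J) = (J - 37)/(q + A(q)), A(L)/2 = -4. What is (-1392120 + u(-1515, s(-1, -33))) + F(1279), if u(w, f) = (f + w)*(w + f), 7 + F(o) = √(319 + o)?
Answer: 71246938/81 + √1598 ≈ 8.7963e+5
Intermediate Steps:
A(L) = -8 (A(L) = 2*(-4) = -8)
F(o) = -7 + √(319 + o)
s(q, J) = (-37 + J)/(-8 + q) (s(q, J) = (J - 37)/(q - 8) = (-37 + J)/(-8 + q))
u(w, f) = (f + w)² (u(w, f) = (f + w)*(f + w) = (f + w)²)
(-1392120 + u(-1515, s(-1, -33))) + F(1279) = (-1392120 + ((-37 - 33)/(-8 - 1) - 1515)²) + (-7 + √(319 + 1279)) = (-1392120 + (-70/(-9) - 1515)²) + (-7 + √1598) = (-1392120 + (-⅑*(-70) - 1515)²) + (-7 + √1598) = (-1392120 + (70/9 - 1515)²) + (-7 + √1598) = (-1392120 + (-13565/9)²) + (-7 + √1598) = (-1392120 + 184009225/81) + (-7 + √1598) = 71247505/81 + (-7 + √1598) = 71246938/81 + √1598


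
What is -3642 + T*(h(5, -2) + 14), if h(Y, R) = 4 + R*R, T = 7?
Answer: -3488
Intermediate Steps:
h(Y, R) = 4 + R**2
-3642 + T*(h(5, -2) + 14) = -3642 + 7*((4 + (-2)**2) + 14) = -3642 + 7*((4 + 4) + 14) = -3642 + 7*(8 + 14) = -3642 + 7*22 = -3642 + 154 = -3488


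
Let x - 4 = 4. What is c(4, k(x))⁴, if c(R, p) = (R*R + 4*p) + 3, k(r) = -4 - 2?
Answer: 625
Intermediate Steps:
x = 8 (x = 4 + 4 = 8)
k(r) = -6
c(R, p) = 3 + R² + 4*p (c(R, p) = (R² + 4*p) + 3 = 3 + R² + 4*p)
c(4, k(x))⁴ = (3 + 4² + 4*(-6))⁴ = (3 + 16 - 24)⁴ = (-5)⁴ = 625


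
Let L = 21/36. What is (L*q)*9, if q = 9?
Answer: 189/4 ≈ 47.250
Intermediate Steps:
L = 7/12 (L = 21*(1/36) = 7/12 ≈ 0.58333)
(L*q)*9 = ((7/12)*9)*9 = (21/4)*9 = 189/4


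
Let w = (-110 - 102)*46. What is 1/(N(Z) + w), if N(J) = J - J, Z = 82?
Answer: -1/9752 ≈ -0.00010254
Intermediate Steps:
N(J) = 0
w = -9752 (w = -212*46 = -9752)
1/(N(Z) + w) = 1/(0 - 9752) = 1/(-9752) = -1/9752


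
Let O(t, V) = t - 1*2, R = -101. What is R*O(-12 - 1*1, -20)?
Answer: 1515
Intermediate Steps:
O(t, V) = -2 + t (O(t, V) = t - 2 = -2 + t)
R*O(-12 - 1*1, -20) = -101*(-2 + (-12 - 1*1)) = -101*(-2 + (-12 - 1)) = -101*(-2 - 13) = -101*(-15) = 1515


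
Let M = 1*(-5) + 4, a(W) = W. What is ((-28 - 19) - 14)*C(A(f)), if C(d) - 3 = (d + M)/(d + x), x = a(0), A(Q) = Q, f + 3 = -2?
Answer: -1281/5 ≈ -256.20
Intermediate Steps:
f = -5 (f = -3 - 2 = -5)
x = 0
M = -1 (M = -5 + 4 = -1)
C(d) = 3 + (-1 + d)/d (C(d) = 3 + (d - 1)/(d + 0) = 3 + (-1 + d)/d)
((-28 - 19) - 14)*C(A(f)) = ((-28 - 19) - 14)*(4 - 1/(-5)) = (-47 - 14)*(4 - 1*(-⅕)) = -61*(4 + ⅕) = -61*21/5 = -1281/5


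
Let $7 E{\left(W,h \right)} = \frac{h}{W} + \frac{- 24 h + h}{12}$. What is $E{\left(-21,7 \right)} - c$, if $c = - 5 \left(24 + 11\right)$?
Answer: $\frac{4845}{28} \approx 173.04$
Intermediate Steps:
$E{\left(W,h \right)} = - \frac{23 h}{84} + \frac{h}{7 W}$ ($E{\left(W,h \right)} = \frac{\frac{h}{W} + \frac{- 24 h + h}{12}}{7} = \frac{\frac{h}{W} + - 23 h \frac{1}{12}}{7} = \frac{\frac{h}{W} - \frac{23 h}{12}}{7} = \frac{- \frac{23 h}{12} + \frac{h}{W}}{7} = - \frac{23 h}{84} + \frac{h}{7 W}$)
$c = -175$ ($c = \left(-5\right) 35 = -175$)
$E{\left(-21,7 \right)} - c = \frac{1}{84} \cdot 7 \frac{1}{-21} \left(12 - -483\right) - -175 = \frac{1}{84} \cdot 7 \left(- \frac{1}{21}\right) \left(12 + 483\right) + 175 = \frac{1}{84} \cdot 7 \left(- \frac{1}{21}\right) 495 + 175 = - \frac{55}{28} + 175 = \frac{4845}{28}$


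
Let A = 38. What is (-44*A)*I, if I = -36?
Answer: 60192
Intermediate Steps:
(-44*A)*I = -44*38*(-36) = -1672*(-36) = 60192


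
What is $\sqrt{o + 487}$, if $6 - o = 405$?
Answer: $2 \sqrt{22} \approx 9.3808$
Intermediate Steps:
$o = -399$ ($o = 6 - 405 = -399$)
$\sqrt{o + 487} = \sqrt{-399 + 487} = \sqrt{88} = 2 \sqrt{22}$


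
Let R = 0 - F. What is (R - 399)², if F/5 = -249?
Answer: 715716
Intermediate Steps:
F = -1245 (F = 5*(-249) = -1245)
R = 1245 (R = 0 - 1*(-1245) = 0 + 1245 = 1245)
(R - 399)² = (1245 - 399)² = 846² = 715716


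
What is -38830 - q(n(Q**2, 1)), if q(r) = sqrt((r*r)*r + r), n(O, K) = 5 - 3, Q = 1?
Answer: -38830 - sqrt(10) ≈ -38833.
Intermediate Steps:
n(O, K) = 2
q(r) = sqrt(r + r**3) (q(r) = sqrt(r**2*r + r) = sqrt(r**3 + r) = sqrt(r + r**3))
-38830 - q(n(Q**2, 1)) = -38830 - sqrt(2 + 2**3) = -38830 - sqrt(2 + 8) = -38830 - sqrt(10)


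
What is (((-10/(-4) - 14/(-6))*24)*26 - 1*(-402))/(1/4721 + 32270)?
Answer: 16136378/152346671 ≈ 0.10592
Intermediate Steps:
(((-10/(-4) - 14/(-6))*24)*26 - 1*(-402))/(1/4721 + 32270) = (((-10*(-1/4) - 14*(-1/6))*24)*26 + 402)/(1/4721 + 32270) = (((5/2 + 7/3)*24)*26 + 402)/(152346671/4721) = (((29/6)*24)*26 + 402)*(4721/152346671) = (116*26 + 402)*(4721/152346671) = (3016 + 402)*(4721/152346671) = 3418*(4721/152346671) = 16136378/152346671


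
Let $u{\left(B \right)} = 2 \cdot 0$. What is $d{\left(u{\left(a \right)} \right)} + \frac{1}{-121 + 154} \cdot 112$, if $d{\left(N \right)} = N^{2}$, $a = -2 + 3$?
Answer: $\frac{112}{33} \approx 3.3939$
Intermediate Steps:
$a = 1$
$u{\left(B \right)} = 0$
$d{\left(u{\left(a \right)} \right)} + \frac{1}{-121 + 154} \cdot 112 = 0^{2} + \frac{1}{-121 + 154} \cdot 112 = 0 + \frac{1}{33} \cdot 112 = 0 + \frac{112}{33} = \frac{112}{33}$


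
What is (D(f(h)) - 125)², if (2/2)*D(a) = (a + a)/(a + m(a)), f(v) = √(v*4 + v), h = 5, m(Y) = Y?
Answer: 15376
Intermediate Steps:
f(v) = √5*√v (f(v) = √(4*v + v) = √(5*v) = √5*√v)
D(a) = 1 (D(a) = (a + a)/(a + a) = (2*a)/((2*a)) = (2*a)*(1/(2*a)) = 1)
(D(f(h)) - 125)² = (1 - 125)² = (-124)² = 15376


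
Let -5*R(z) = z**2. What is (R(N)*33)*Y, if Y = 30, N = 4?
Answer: -3168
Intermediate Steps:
R(z) = -z**2/5
(R(N)*33)*Y = (-1/5*4**2*33)*30 = (-1/5*16*33)*30 = -16/5*33*30 = -528/5*30 = -3168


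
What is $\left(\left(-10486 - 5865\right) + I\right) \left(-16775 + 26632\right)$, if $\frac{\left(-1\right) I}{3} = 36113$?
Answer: $-1229069330$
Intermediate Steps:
$I = -108339$ ($I = \left(-3\right) 36113 = -108339$)
$\left(\left(-10486 - 5865\right) + I\right) \left(-16775 + 26632\right) = \left(\left(-10486 - 5865\right) - 108339\right) \left(-16775 + 26632\right) = \left(\left(-10486 - 5865\right) - 108339\right) 9857 = \left(-16351 - 108339\right) 9857 = \left(-124690\right) 9857 = -1229069330$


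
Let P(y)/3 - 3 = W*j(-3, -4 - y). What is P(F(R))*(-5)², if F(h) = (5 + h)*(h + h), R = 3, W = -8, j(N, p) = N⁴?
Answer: -48375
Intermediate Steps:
F(h) = 2*h*(5 + h) (F(h) = (5 + h)*(2*h) = 2*h*(5 + h))
P(y) = -1935 (P(y) = 9 + 3*(-8*(-3)⁴) = 9 + 3*(-8*81) = 9 + 3*(-648) = 9 - 1944 = -1935)
P(F(R))*(-5)² = -1935*(-5)² = -1935*25 = -48375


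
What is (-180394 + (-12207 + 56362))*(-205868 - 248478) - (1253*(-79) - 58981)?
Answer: 61899802662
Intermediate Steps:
(-180394 + (-12207 + 56362))*(-205868 - 248478) - (1253*(-79) - 58981) = (-180394 + 44155)*(-454346) - (-98987 - 58981) = -136239*(-454346) - 1*(-157968) = 61899644694 + 157968 = 61899802662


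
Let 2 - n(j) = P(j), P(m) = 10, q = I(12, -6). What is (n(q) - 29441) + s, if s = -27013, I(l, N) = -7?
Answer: -56462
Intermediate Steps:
q = -7
n(j) = -8 (n(j) = 2 - 1*10 = 2 - 10 = -8)
(n(q) - 29441) + s = (-8 - 29441) - 27013 = -29449 - 27013 = -56462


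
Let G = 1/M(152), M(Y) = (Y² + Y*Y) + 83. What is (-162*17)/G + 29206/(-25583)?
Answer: -3261459375568/25583 ≈ -1.2749e+8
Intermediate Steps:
M(Y) = 83 + 2*Y² (M(Y) = (Y² + Y²) + 83 = 2*Y² + 83 = 83 + 2*Y²)
G = 1/46291 (G = 1/(83 + 2*152²) = 1/(83 + 2*23104) = 1/(83 + 46208) = 1/46291 ≈ 2.1602e-5)
(-162*17)/G + 29206/(-25583) = (-162*17)/(1/46291) + 29206/(-25583) = -2754*46291 + 29206*(-1/25583) = -127485414 - 29206/25583 = -3261459375568/25583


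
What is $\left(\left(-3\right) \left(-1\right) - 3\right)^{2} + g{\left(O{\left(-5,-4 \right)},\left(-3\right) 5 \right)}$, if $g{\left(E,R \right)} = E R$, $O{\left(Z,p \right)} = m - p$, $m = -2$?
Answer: $-30$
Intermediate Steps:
$O{\left(Z,p \right)} = -2 - p$
$\left(\left(-3\right) \left(-1\right) - 3\right)^{2} + g{\left(O{\left(-5,-4 \right)},\left(-3\right) 5 \right)} = \left(\left(-3\right) \left(-1\right) - 3\right)^{2} + \left(-2 - -4\right) \left(\left(-3\right) 5\right) = \left(3 - 3\right)^{2} + \left(-2 + 4\right) \left(-15\right) = 0^{2} + 2 \left(-15\right) = 0 - 30 = -30$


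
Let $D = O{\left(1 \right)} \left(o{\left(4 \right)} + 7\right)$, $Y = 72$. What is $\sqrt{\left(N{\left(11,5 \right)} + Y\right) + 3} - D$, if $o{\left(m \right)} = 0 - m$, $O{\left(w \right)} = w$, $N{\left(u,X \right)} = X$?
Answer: $-3 + 4 \sqrt{5} \approx 5.9443$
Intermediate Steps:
$o{\left(m \right)} = - m$
$D = 3$ ($D = 1 \left(\left(-1\right) 4 + 7\right) = 1 \left(-4 + 7\right) = 1 \cdot 3 = 3$)
$\sqrt{\left(N{\left(11,5 \right)} + Y\right) + 3} - D = \sqrt{\left(5 + 72\right) + 3} - 3 = \sqrt{77 + 3} - 3 = \sqrt{80} - 3 = 4 \sqrt{5} - 3 = -3 + 4 \sqrt{5}$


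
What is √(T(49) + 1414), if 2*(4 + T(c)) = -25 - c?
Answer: √1373 ≈ 37.054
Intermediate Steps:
T(c) = -33/2 - c/2 (T(c) = -4 + (-25 - c)/2 = -4 + (-25/2 - c/2) = -33/2 - c/2)
√(T(49) + 1414) = √((-33/2 - ½*49) + 1414) = √((-33/2 - 49/2) + 1414) = √(-41 + 1414) = √1373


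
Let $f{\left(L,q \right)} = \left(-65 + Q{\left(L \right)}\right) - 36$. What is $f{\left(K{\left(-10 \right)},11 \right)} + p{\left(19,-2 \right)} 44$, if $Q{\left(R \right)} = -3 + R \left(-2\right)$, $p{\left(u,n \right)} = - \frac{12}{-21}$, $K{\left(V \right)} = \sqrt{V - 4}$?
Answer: $- \frac{552}{7} - 2 i \sqrt{14} \approx -78.857 - 7.4833 i$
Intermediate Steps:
$K{\left(V \right)} = \sqrt{-4 + V}$
$p{\left(u,n \right)} = \frac{4}{7}$ ($p{\left(u,n \right)} = \left(-12\right) \left(- \frac{1}{21}\right) = \frac{4}{7}$)
$Q{\left(R \right)} = -3 - 2 R$
$f{\left(L,q \right)} = -104 - 2 L$ ($f{\left(L,q \right)} = \left(-65 - \left(3 + 2 L\right)\right) - 36 = \left(-68 - 2 L\right) - 36 = -104 - 2 L$)
$f{\left(K{\left(-10 \right)},11 \right)} + p{\left(19,-2 \right)} 44 = \left(-104 - 2 \sqrt{-4 - 10}\right) + \frac{4}{7} \cdot 44 = \left(-104 - 2 \sqrt{-14}\right) + \frac{176}{7} = \left(-104 - 2 i \sqrt{14}\right) + \frac{176}{7} = - \frac{552}{7} - 2 i \sqrt{14}$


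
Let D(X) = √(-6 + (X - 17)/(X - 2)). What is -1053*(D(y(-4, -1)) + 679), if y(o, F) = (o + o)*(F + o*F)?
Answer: -714987 - 81*I*√2990/2 ≈ -7.1499e+5 - 2214.6*I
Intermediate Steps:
y(o, F) = 2*o*(F + F*o) (y(o, F) = (2*o)*(F + F*o) = 2*o*(F + F*o))
D(X) = √(-6 + (-17 + X)/(-2 + X))
-1053*(D(y(-4, -1)) + 679) = -1053*(√5*√((-1 - 2*(-1)*(-4)*(1 - 4))/(-2 + 2*(-1)*(-4)*(1 - 4))) + 679) = -1053*(√5*√((-1 - 2*(-1)*(-4)*(-3))/(-2 + 2*(-1)*(-4)*(-3))) + 679) = -1053*(√5*√((-1 - 1*(-24))/(-2 - 24)) + 679) = -1053*(√5*√((-1 + 24)/(-26)) + 679) = -1053*(√5*√(-1/26*23) + 679) = -1053*(√5*√(-23/26) + 679) = -1053*(√5*(I*√598/26) + 679) = -1053*(I*√2990/26 + 679) = -1053*(679 + I*√2990/26) = -714987 - 81*I*√2990/2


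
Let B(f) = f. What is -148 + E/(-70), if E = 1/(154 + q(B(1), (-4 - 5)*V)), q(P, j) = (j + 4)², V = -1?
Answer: -3346281/22610 ≈ -148.00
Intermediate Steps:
q(P, j) = (4 + j)²
E = 1/323 (E = 1/(154 + (4 + (-4 - 5)*(-1))²) = 1/(154 + (4 - 9*(-1))²) = 1/(154 + (4 + 9)²) = 1/(154 + 13²) = 1/(154 + 169) = 1/323 ≈ 0.0030960)
-148 + E/(-70) = -148 + (1/323)/(-70) = -148 + (1/323)*(-1/70) = -148 - 1/22610 = -3346281/22610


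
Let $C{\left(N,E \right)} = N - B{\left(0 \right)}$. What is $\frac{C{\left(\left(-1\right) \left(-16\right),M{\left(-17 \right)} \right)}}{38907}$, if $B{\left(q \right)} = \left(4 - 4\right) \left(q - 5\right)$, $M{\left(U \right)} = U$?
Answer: $\frac{16}{38907} \approx 0.00041124$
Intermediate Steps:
$B{\left(q \right)} = 0$ ($B{\left(q \right)} = 0 \left(-5 + q\right) = 0$)
$C{\left(N,E \right)} = N$ ($C{\left(N,E \right)} = N - 0 = N + 0 = N$)
$\frac{C{\left(\left(-1\right) \left(-16\right),M{\left(-17 \right)} \right)}}{38907} = \frac{\left(-1\right) \left(-16\right)}{38907} = 16 \cdot \frac{1}{38907} = \frac{16}{38907}$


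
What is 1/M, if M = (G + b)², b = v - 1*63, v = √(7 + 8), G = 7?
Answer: (56 - √15)⁻² ≈ 0.00036802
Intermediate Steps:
v = √15 ≈ 3.8730
b = -63 + √15 (b = √15 - 1*63 = √15 - 63 = -63 + √15 ≈ -59.127)
M = (-56 + √15)² (M = (7 + (-63 + √15))² = (-56 + √15)² ≈ 2717.2)
1/M = 1/((56 - √15)²) = (56 - √15)⁻²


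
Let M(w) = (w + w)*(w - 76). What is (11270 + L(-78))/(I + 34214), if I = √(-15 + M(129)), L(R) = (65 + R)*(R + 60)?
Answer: 393597856/1170584137 - 11504*√13659/1170584137 ≈ 0.33509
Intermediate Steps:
M(w) = 2*w*(-76 + w) (M(w) = (2*w)*(-76 + w) = 2*w*(-76 + w))
L(R) = (60 + R)*(65 + R) (L(R) = (65 + R)*(60 + R) = (60 + R)*(65 + R))
I = √13659 (I = √(-15 + 2*129*(-76 + 129)) = √(-15 + 2*129*53) = √(-15 + 13674) = √13659 ≈ 116.87)
(11270 + L(-78))/(I + 34214) = (11270 + (3900 + (-78)² + 125*(-78)))/(√13659 + 34214) = (11270 + (3900 + 6084 - 9750))/(34214 + √13659) = (11270 + 234)/(34214 + √13659) = 11504/(34214 + √13659)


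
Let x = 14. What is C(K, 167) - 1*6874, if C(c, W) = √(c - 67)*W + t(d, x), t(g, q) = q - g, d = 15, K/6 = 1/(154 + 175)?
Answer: -6875 + 167*I*√7250173/329 ≈ -6875.0 + 1366.8*I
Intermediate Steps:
K = 6/329 (K = 6/(154 + 175) = 6/329 ≈ 0.018237)
C(c, W) = -1 + W*√(-67 + c) (C(c, W) = √(c - 67)*W + (14 - 1*15) = √(-67 + c)*W + (14 - 15) = W*√(-67 + c) - 1 = -1 + W*√(-67 + c))
C(K, 167) - 1*6874 = (-1 + 167*√(-67 + 6/329)) - 1*6874 = (-1 + 167*√(-22037/329)) - 6874 = (-1 + 167*(I*√7250173/329)) - 6874 = (-1 + 167*I*√7250173/329) - 6874 = -6875 + 167*I*√7250173/329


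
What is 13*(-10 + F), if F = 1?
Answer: -117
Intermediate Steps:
13*(-10 + F) = 13*(-10 + 1) = 13*(-9) = -117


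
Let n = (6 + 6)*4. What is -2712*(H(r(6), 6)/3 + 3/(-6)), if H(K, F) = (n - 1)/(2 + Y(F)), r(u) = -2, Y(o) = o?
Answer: -3955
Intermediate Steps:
n = 48 (n = 12*4 = 48)
H(K, F) = 47/(2 + F) (H(K, F) = (48 - 1)/(2 + F) = 47/(2 + F))
-2712*(H(r(6), 6)/3 + 3/(-6)) = -2712*((47/(2 + 6))/3 + 3/(-6)) = -2712*((47/8)*(⅓) + 3*(-⅙)) = -2712*((47*(⅛))*(⅓) - ½) = -2712*((47/8)*(⅓) - ½) = -2712*(47/24 - ½) = -2712*35/24 = -3955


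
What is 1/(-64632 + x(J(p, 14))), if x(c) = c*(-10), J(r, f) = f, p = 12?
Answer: -1/64772 ≈ -1.5439e-5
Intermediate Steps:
x(c) = -10*c
1/(-64632 + x(J(p, 14))) = 1/(-64632 - 10*14) = 1/(-64632 - 140) = 1/(-64772) = -1/64772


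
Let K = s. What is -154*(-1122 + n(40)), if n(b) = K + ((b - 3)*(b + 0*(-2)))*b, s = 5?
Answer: -8944782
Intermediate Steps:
K = 5
n(b) = 5 + b**2*(-3 + b) (n(b) = 5 + ((b - 3)*(b + 0*(-2)))*b = 5 + ((-3 + b)*(b + 0))*b = 5 + ((-3 + b)*b)*b = 5 + (b*(-3 + b))*b = 5 + b**2*(-3 + b))
-154*(-1122 + n(40)) = -154*(-1122 + (5 + 40**3 - 3*40**2)) = -154*(-1122 + (5 + 64000 - 3*1600)) = -154*(-1122 + (5 + 64000 - 4800)) = -154*(-1122 + 59205) = -154*58083 = -8944782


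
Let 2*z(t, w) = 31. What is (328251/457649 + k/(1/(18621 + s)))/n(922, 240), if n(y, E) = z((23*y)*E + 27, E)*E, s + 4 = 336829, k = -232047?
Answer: -433873229469001/19568440 ≈ -2.2172e+7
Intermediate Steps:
s = 336825 (s = -4 + 336829 = 336825)
z(t, w) = 31/2 (z(t, w) = (1/2)*31 = 31/2)
n(y, E) = 31*E/2
(328251/457649 + k/(1/(18621 + s)))/n(922, 240) = (328251/457649 - 232047/(1/(18621 + 336825)))/(((31/2)*240)) = (328251*(1/457649) - 232047/(1/355446))/3720 = (11319/15781 - 232047/1/355446)*(1/3720) = (11319/15781 - 232047*355446)*(1/3720) = (11319/15781 - 82480177962)*(1/3720) = -1301619688407003/15781*1/3720 = -433873229469001/19568440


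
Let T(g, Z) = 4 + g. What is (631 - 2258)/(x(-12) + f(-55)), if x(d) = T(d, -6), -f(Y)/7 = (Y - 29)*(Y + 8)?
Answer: 1627/27644 ≈ 0.058855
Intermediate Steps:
f(Y) = -7*(-29 + Y)*(8 + Y) (f(Y) = -7*(Y - 29)*(Y + 8) = -7*(-29 + Y)*(8 + Y))
x(d) = 4 + d
(631 - 2258)/(x(-12) + f(-55)) = (631 - 2258)/((4 - 12) + (1624 - 7*(-55)**2 + 147*(-55))) = -1627/(-8 + (1624 - 7*3025 - 8085)) = -1627/(-8 + (1624 - 21175 - 8085)) = -1627/(-8 - 27636) = -1627/(-27644) = -1627*(-1/27644) = 1627/27644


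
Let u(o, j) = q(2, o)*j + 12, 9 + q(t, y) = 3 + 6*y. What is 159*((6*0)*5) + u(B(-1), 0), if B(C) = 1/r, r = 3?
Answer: 12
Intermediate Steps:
q(t, y) = -6 + 6*y (q(t, y) = -9 + (3 + 6*y) = -6 + 6*y)
B(C) = ⅓ (B(C) = 1/3 = ⅓)
u(o, j) = 12 + j*(-6 + 6*o) (u(o, j) = (-6 + 6*o)*j + 12 = j*(-6 + 6*o) + 12 = 12 + j*(-6 + 6*o))
159*((6*0)*5) + u(B(-1), 0) = 159*((6*0)*5) + (12 + 6*0*(-1 + ⅓)) = 159*(0*5) + (12 + 6*0*(-⅔)) = 159*0 + (12 + 0) = 0 + 12 = 12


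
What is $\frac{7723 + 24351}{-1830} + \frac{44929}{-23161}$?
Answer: $- \frac{412542992}{21192315} \approx -19.467$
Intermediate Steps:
$\frac{7723 + 24351}{-1830} + \frac{44929}{-23161} = 32074 \left(- \frac{1}{1830}\right) + 44929 \left(- \frac{1}{23161}\right) = - \frac{16037}{915} - \frac{44929}{23161} = - \frac{412542992}{21192315}$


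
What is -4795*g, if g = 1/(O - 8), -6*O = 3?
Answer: 9590/17 ≈ 564.12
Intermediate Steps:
O = -½ (O = -⅙*3 = -½ ≈ -0.50000)
g = -2/17 (g = 1/(-½ - 8) = 1/(-17/2) = -2/17 ≈ -0.11765)
-4795*g = -4795*(-2/17) = 9590/17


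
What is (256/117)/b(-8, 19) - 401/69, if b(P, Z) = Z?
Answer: -291253/51129 ≈ -5.6964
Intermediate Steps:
(256/117)/b(-8, 19) - 401/69 = (256/117)/19 - 401/69 = (256*(1/117))*(1/19) - 401*1/69 = (256/117)*(1/19) - 401/69 = 256/2223 - 401/69 = -291253/51129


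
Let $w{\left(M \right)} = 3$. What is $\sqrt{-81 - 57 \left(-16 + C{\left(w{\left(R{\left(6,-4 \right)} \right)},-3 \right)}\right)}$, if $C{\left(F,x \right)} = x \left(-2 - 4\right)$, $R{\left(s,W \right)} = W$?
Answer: $i \sqrt{195} \approx 13.964 i$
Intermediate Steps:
$C{\left(F,x \right)} = - 6 x$ ($C{\left(F,x \right)} = x \left(-6\right) = - 6 x$)
$\sqrt{-81 - 57 \left(-16 + C{\left(w{\left(R{\left(6,-4 \right)} \right)},-3 \right)}\right)} = \sqrt{-81 - 57 \left(-16 - -18\right)} = \sqrt{-81 - 57 \left(-16 + 18\right)} = \sqrt{-81 - 114} = \sqrt{-195} = i \sqrt{195}$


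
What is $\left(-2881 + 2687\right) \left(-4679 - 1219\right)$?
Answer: $1144212$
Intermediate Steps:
$\left(-2881 + 2687\right) \left(-4679 - 1219\right) = \left(-194\right) \left(-5898\right) = 1144212$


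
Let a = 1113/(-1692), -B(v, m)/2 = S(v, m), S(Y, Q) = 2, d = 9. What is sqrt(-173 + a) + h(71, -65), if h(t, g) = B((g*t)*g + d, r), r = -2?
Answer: -4 + I*sqrt(13809963)/282 ≈ -4.0 + 13.178*I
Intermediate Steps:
B(v, m) = -4 (B(v, m) = -2*2 = -4)
a = -371/564 (a = 1113*(-1/1692) = -371/564 ≈ -0.65780)
h(t, g) = -4
sqrt(-173 + a) + h(71, -65) = sqrt(-173 - 371/564) - 4 = sqrt(-97943/564) - 4 = I*sqrt(13809963)/282 - 4 = -4 + I*sqrt(13809963)/282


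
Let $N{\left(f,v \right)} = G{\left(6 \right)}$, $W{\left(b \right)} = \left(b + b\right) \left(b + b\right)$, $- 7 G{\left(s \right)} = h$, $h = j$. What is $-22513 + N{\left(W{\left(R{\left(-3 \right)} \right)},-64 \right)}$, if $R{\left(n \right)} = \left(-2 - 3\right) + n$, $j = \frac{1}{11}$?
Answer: $- \frac{1733502}{77} \approx -22513.0$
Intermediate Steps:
$j = \frac{1}{11} \approx 0.090909$
$h = \frac{1}{11} \approx 0.090909$
$R{\left(n \right)} = -5 + n$
$G{\left(s \right)} = - \frac{1}{77}$ ($G{\left(s \right)} = \left(- \frac{1}{7}\right) \frac{1}{11} = - \frac{1}{77}$)
$W{\left(b \right)} = 4 b^{2}$ ($W{\left(b \right)} = 2 b 2 b = 4 b^{2}$)
$N{\left(f,v \right)} = - \frac{1}{77}$
$-22513 + N{\left(W{\left(R{\left(-3 \right)} \right)},-64 \right)} = -22513 - \frac{1}{77} = - \frac{1733502}{77}$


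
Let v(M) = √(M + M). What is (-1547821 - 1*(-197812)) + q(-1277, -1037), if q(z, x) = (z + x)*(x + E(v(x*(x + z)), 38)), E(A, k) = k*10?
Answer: 170289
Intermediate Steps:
v(M) = √2*√M (v(M) = √(2*M) = √2*√M)
E(A, k) = 10*k
q(z, x) = (380 + x)*(x + z) (q(z, x) = (z + x)*(x + 10*38) = (x + z)*(x + 380) = (x + z)*(380 + x) = (380 + x)*(x + z))
(-1547821 - 1*(-197812)) + q(-1277, -1037) = (-1547821 - 1*(-197812)) + ((-1037)² + 380*(-1037) + 380*(-1277) - 1037*(-1277)) = (-1547821 + 197812) + (1075369 - 394060 - 485260 + 1324249) = -1350009 + 1520298 = 170289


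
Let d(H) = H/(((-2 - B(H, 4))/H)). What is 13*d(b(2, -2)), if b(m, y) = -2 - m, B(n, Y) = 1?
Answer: -208/3 ≈ -69.333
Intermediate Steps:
d(H) = -H²/3 (d(H) = H/(((-2 - 1*1)/H)) = H/(((-2 - 1)/H)) = H/((-3/H)) = H*(-H/3) = -H²/3)
13*d(b(2, -2)) = 13*(-(-2 - 1*2)²/3) = 13*(-(-2 - 2)²/3) = 13*(-⅓*(-4)²) = 13*(-⅓*16) = 13*(-16/3) = -208/3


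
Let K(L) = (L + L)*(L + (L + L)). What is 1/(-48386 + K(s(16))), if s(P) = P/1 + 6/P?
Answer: -32/1496869 ≈ -2.1378e-5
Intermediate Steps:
s(P) = P + 6/P (s(P) = P*1 + 6/P = P + 6/P)
K(L) = 6*L² (K(L) = (2*L)*(L + 2*L) = (2*L)*(3*L) = 6*L²)
1/(-48386 + K(s(16))) = 1/(-48386 + 6*(16 + 6/16)²) = 1/(-48386 + 6*(16 + 6*(1/16))²) = 1/(-48386 + 6*(16 + 3/8)²) = 1/(-48386 + 6*(131/8)²) = 1/(-48386 + 6*(17161/64)) = 1/(-48386 + 51483/32) = 1/(-1496869/32) = -32/1496869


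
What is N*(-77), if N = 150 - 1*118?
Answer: -2464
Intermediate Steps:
N = 32 (N = 150 - 118 = 32)
N*(-77) = 32*(-77) = -2464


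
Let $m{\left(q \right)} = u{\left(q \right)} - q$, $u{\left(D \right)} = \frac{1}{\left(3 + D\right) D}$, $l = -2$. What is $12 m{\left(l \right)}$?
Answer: $18$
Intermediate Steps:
$u{\left(D \right)} = \frac{1}{D \left(3 + D\right)}$
$m{\left(q \right)} = - q + \frac{1}{q \left(3 + q\right)}$ ($m{\left(q \right)} = \frac{1}{q \left(3 + q\right)} - q = - q + \frac{1}{q \left(3 + q\right)}$)
$12 m{\left(l \right)} = 12 \left(\left(-1\right) \left(-2\right) + \frac{1}{\left(-2\right) \left(3 - 2\right)}\right) = 12 \left(2 - \frac{1}{2 \cdot 1}\right) = 12 \left(2 - \frac{1}{2}\right) = 12 \cdot \frac{3}{2} = 18$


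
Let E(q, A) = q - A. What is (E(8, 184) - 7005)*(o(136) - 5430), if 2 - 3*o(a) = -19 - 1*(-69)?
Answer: 39107726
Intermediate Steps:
o(a) = -16 (o(a) = ⅔ - (-19 - 1*(-69))/3 = ⅔ - (-19 + 69)/3 = ⅔ - ⅓*50 = ⅔ - 50/3 = -16)
(E(8, 184) - 7005)*(o(136) - 5430) = ((8 - 1*184) - 7005)*(-16 - 5430) = ((8 - 184) - 7005)*(-5446) = (-176 - 7005)*(-5446) = -7181*(-5446) = 39107726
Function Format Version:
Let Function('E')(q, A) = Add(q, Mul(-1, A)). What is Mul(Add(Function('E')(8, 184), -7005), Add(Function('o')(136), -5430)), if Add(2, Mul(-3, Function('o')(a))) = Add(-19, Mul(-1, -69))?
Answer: 39107726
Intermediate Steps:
Function('o')(a) = -16 (Function('o')(a) = Add(Rational(2, 3), Mul(Rational(-1, 3), Add(-19, Mul(-1, -69)))) = Add(Rational(2, 3), Mul(Rational(-1, 3), Add(-19, 69))) = Add(Rational(2, 3), Mul(Rational(-1, 3), 50)) = Add(Rational(2, 3), Rational(-50, 3)) = -16)
Mul(Add(Function('E')(8, 184), -7005), Add(Function('o')(136), -5430)) = Mul(Add(Add(8, Mul(-1, 184)), -7005), Add(-16, -5430)) = Mul(Add(Add(8, -184), -7005), -5446) = Mul(Add(-176, -7005), -5446) = Mul(-7181, -5446) = 39107726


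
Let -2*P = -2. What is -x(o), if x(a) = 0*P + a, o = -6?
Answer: 6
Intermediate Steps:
P = 1 (P = -½*(-2) = 1)
x(a) = a (x(a) = 0*1 + a = 0 + a = a)
-x(o) = -1*(-6) = 6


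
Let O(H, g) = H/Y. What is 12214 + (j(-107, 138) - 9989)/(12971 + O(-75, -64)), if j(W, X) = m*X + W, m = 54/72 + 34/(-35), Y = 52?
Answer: 288288092996/23604595 ≈ 12213.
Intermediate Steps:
m = -31/140 (m = 54*(1/72) + 34*(-1/35) = 3/4 - 34/35 = -31/140 ≈ -0.22143)
j(W, X) = W - 31*X/140 (j(W, X) = -31*X/140 + W = W - 31*X/140)
O(H, g) = H/52
12214 + (j(-107, 138) - 9989)/(12971 + O(-75, -64)) = 12214 + ((-107 - 31/140*138) - 9989)/(12971 + (1/52)*(-75)) = 12214 + ((-107 - 2139/70) - 9989)/(12971 - 75/52) = 12214 + (-9629/70 - 9989)/(674417/52) = 12214 - 708859/70*52/674417 = 12214 - 18430334/23604595 = 288288092996/23604595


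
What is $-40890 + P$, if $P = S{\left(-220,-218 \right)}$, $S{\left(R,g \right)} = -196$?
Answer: $-41086$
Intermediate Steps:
$P = -196$
$-40890 + P = -40890 - 196 = -41086$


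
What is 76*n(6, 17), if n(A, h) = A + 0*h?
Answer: 456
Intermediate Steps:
n(A, h) = A (n(A, h) = A + 0 = A)
76*n(6, 17) = 76*6 = 456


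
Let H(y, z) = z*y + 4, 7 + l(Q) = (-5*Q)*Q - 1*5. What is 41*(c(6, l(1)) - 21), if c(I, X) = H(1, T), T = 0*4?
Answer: -697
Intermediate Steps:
l(Q) = -12 - 5*Q² (l(Q) = -7 + ((-5*Q)*Q - 1*5) = -7 + (-5*Q² - 5) = -7 + (-5 - 5*Q²) = -12 - 5*Q²)
T = 0
H(y, z) = 4 + y*z (H(y, z) = y*z + 4 = 4 + y*z)
c(I, X) = 4 (c(I, X) = 4 + 1*0 = 4 + 0 = 4)
41*(c(6, l(1)) - 21) = 41*(4 - 21) = 41*(-17) = -697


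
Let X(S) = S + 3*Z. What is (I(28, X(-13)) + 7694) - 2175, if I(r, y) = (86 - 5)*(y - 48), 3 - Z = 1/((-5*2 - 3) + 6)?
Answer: 9392/7 ≈ 1341.7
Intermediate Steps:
Z = 22/7 (Z = 3 - 1/((-5*2 - 3) + 6) = 3 - 1/((-10 - 3) + 6) = 3 - 1/(-13 + 6) = 3 - 1/(-7) = 3 - 1*(-⅐) = 3 + ⅐ = 22/7 ≈ 3.1429)
X(S) = 66/7 + S (X(S) = S + 3*(22/7) = S + 66/7 = 66/7 + S)
I(r, y) = -3888 + 81*y (I(r, y) = 81*(-48 + y) = -3888 + 81*y)
(I(28, X(-13)) + 7694) - 2175 = ((-3888 + 81*(66/7 - 13)) + 7694) - 2175 = ((-3888 + 81*(-25/7)) + 7694) - 2175 = ((-3888 - 2025/7) + 7694) - 2175 = (-29241/7 + 7694) - 2175 = 24617/7 - 2175 = 9392/7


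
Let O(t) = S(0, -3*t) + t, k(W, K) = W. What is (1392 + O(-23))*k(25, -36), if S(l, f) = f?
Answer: 35950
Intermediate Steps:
O(t) = -2*t (O(t) = -3*t + t = -2*t)
(1392 + O(-23))*k(25, -36) = (1392 - 2*(-23))*25 = (1392 + 46)*25 = 1438*25 = 35950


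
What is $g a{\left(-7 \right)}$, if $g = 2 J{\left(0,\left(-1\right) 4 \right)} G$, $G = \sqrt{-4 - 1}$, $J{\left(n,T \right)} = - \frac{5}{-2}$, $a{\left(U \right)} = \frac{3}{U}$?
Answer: $- \frac{15 i \sqrt{5}}{7} \approx - 4.7916 i$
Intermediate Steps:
$J{\left(n,T \right)} = \frac{5}{2}$ ($J{\left(n,T \right)} = \left(-5\right) \left(- \frac{1}{2}\right) = \frac{5}{2}$)
$G = i \sqrt{5}$ ($G = \sqrt{-5} = i \sqrt{5} \approx 2.2361 i$)
$g = 5 i \sqrt{5}$ ($g = 2 \cdot \frac{5}{2} i \sqrt{5} = 5 i \sqrt{5} \approx 11.18 i$)
$g a{\left(-7 \right)} = 5 i \sqrt{5} \frac{3}{-7} = 5 i \sqrt{5} \cdot 3 \left(- \frac{1}{7}\right) = 5 i \sqrt{5} \left(- \frac{3}{7}\right) = - \frac{15 i \sqrt{5}}{7}$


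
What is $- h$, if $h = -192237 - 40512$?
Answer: $232749$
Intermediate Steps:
$h = -232749$
$- h = \left(-1\right) \left(-232749\right) = 232749$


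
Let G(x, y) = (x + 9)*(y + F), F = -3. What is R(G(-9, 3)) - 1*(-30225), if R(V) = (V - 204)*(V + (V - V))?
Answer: 30225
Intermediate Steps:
G(x, y) = (-3 + y)*(9 + x) (G(x, y) = (x + 9)*(y - 3) = (9 + x)*(-3 + y) = (-3 + y)*(9 + x))
R(V) = V*(-204 + V) (R(V) = (-204 + V)*(V + 0) = (-204 + V)*V = V*(-204 + V))
R(G(-9, 3)) - 1*(-30225) = (-27 - 3*(-9) + 9*3 - 9*3)*(-204 + (-27 - 3*(-9) + 9*3 - 9*3)) - 1*(-30225) = (-27 + 27 + 27 - 27)*(-204 + (-27 + 27 + 27 - 27)) + 30225 = 0*(-204 + 0) + 30225 = 0*(-204) + 30225 = 0 + 30225 = 30225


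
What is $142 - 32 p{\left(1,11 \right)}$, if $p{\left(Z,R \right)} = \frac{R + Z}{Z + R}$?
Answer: $110$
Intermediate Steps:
$p{\left(Z,R \right)} = 1$ ($p{\left(Z,R \right)} = \frac{R + Z}{R + Z} = 1$)
$142 - 32 p{\left(1,11 \right)} = 142 - 32 = 110$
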